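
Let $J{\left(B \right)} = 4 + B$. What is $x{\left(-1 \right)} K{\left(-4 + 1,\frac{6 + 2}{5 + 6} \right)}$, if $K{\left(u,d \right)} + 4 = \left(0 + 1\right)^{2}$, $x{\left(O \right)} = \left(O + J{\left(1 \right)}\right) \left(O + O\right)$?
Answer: $24$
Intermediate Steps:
$x{\left(O \right)} = 2 O \left(5 + O\right)$ ($x{\left(O \right)} = \left(O + \left(4 + 1\right)\right) \left(O + O\right) = \left(O + 5\right) 2 O = \left(5 + O\right) 2 O = 2 O \left(5 + O\right)$)
$K{\left(u,d \right)} = -3$ ($K{\left(u,d \right)} = -4 + \left(0 + 1\right)^{2} = -4 + 1^{2} = -4 + 1 = -3$)
$x{\left(-1 \right)} K{\left(-4 + 1,\frac{6 + 2}{5 + 6} \right)} = 2 \left(-1\right) \left(5 - 1\right) \left(-3\right) = 2 \left(-1\right) 4 \left(-3\right) = \left(-8\right) \left(-3\right) = 24$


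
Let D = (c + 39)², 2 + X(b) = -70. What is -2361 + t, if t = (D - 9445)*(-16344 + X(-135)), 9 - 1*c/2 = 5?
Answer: 118783815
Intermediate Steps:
c = 8 (c = 18 - 2*5 = 18 - 10 = 8)
X(b) = -72 (X(b) = -2 - 70 = -72)
D = 2209 (D = (8 + 39)² = 47² = 2209)
t = 118786176 (t = (2209 - 9445)*(-16344 - 72) = -7236*(-16416) = 118786176)
-2361 + t = -2361 + 118786176 = 118783815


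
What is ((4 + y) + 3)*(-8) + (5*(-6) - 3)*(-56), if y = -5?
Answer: 1832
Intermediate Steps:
((4 + y) + 3)*(-8) + (5*(-6) - 3)*(-56) = ((4 - 5) + 3)*(-8) + (5*(-6) - 3)*(-56) = (-1 + 3)*(-8) + (-30 - 3)*(-56) = 2*(-8) - 33*(-56) = -16 + 1848 = 1832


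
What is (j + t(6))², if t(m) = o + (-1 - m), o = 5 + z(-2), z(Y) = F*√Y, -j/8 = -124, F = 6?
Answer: 980028 + 11880*I*√2 ≈ 9.8003e+5 + 16801.0*I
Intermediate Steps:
j = 992 (j = -8*(-124) = 992)
z(Y) = 6*√Y
o = 5 + 6*I*√2 (o = 5 + 6*√(-2) = 5 + 6*(I*√2) = 5 + 6*I*√2 ≈ 5.0 + 8.4853*I)
t(m) = 4 - m + 6*I*√2 (t(m) = (5 + 6*I*√2) + (-1 - m) = 4 - m + 6*I*√2)
(j + t(6))² = (992 + (4 - 1*6 + 6*I*√2))² = (992 + (4 - 6 + 6*I*√2))² = (992 + (-2 + 6*I*√2))² = (990 + 6*I*√2)²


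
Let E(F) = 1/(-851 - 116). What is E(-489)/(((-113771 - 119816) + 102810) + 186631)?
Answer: -1/54010818 ≈ -1.8515e-8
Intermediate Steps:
E(F) = -1/967 (E(F) = 1/(-967) = -1/967)
E(-489)/(((-113771 - 119816) + 102810) + 186631) = -1/(967*(((-113771 - 119816) + 102810) + 186631)) = -1/(967*((-233587 + 102810) + 186631)) = -1/(967*(-130777 + 186631)) = -1/967/55854 = -1/967*1/55854 = -1/54010818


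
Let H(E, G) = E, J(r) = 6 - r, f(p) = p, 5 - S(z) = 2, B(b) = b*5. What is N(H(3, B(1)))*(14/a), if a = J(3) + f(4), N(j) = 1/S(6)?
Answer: 2/3 ≈ 0.66667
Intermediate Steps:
B(b) = 5*b
S(z) = 3 (S(z) = 5 - 1*2 = 5 - 2 = 3)
N(j) = 1/3
a = 7 (a = (6 - 1*3) + 4 = (6 - 3) + 4 = 3 + 4 = 7)
N(H(3, B(1)))*(14/a) = (14/7)/3 = (14*(1/7))/3 = (1/3)*2 = 2/3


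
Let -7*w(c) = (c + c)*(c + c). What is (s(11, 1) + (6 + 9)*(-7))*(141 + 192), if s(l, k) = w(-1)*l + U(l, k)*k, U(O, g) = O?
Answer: -233766/7 ≈ -33395.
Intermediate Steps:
w(c) = -4*c**2/7 (w(c) = -(c + c)*(c + c)/7 = -2*c*2*c/7 = -4*c**2/7)
s(l, k) = -4*l/7 + k*l (s(l, k) = (-4/7*(-1)**2)*l + l*k = (-4/7*1)*l + k*l = -4*l/7 + k*l)
(s(11, 1) + (6 + 9)*(-7))*(141 + 192) = ((1/7)*11*(-4 + 7*1) + (6 + 9)*(-7))*(141 + 192) = ((1/7)*11*(-4 + 7) + 15*(-7))*333 = ((1/7)*11*3 - 105)*333 = (33/7 - 105)*333 = -702/7*333 = -233766/7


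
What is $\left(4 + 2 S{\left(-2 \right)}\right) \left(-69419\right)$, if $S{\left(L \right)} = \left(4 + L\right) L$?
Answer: $277676$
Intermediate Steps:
$S{\left(L \right)} = L \left(4 + L\right)$
$\left(4 + 2 S{\left(-2 \right)}\right) \left(-69419\right) = \left(4 + 2 \left(- 2 \left(4 - 2\right)\right)\right) \left(-69419\right) = \left(4 + 2 \left(\left(-2\right) 2\right)\right) \left(-69419\right) = \left(4 + 2 \left(-4\right)\right) \left(-69419\right) = \left(4 - 8\right) \left(-69419\right) = \left(-4\right) \left(-69419\right) = 277676$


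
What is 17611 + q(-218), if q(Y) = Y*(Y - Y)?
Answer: 17611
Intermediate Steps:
q(Y) = 0 (q(Y) = Y*0 = 0)
17611 + q(-218) = 17611 + 0 = 17611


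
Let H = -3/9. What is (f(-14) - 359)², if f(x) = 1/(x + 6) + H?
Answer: 74425129/576 ≈ 1.2921e+5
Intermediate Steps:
H = -⅓ (H = -3*⅑ = -⅓ ≈ -0.33333)
f(x) = -⅓ + 1/(6 + x) (f(x) = 1/(x + 6) - ⅓ = 1/(6 + x) - ⅓ = -⅓ + 1/(6 + x))
(f(-14) - 359)² = ((-3 - 1*(-14))/(3*(6 - 14)) - 359)² = ((⅓)*(-3 + 14)/(-8) - 359)² = ((⅓)*(-⅛)*11 - 359)² = (-11/24 - 359)² = (-8627/24)² = 74425129/576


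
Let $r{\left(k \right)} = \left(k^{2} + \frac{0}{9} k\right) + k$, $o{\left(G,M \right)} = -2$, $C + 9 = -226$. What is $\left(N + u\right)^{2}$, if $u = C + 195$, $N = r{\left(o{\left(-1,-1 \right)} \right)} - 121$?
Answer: $25281$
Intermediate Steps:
$C = -235$ ($C = -9 - 226 = -235$)
$r{\left(k \right)} = k + k^{2}$ ($r{\left(k \right)} = \left(k^{2} + 0 \cdot \frac{1}{9} k\right) + k = \left(k^{2} + 0 k\right) + k = \left(k^{2} + 0\right) + k = k^{2} + k = k + k^{2}$)
$N = -119$ ($N = - 2 \left(1 - 2\right) - 121 = \left(-2\right) \left(-1\right) - 121 = 2 - 121 = -119$)
$u = -40$ ($u = -235 + 195 = -40$)
$\left(N + u\right)^{2} = \left(-119 - 40\right)^{2} = \left(-159\right)^{2} = 25281$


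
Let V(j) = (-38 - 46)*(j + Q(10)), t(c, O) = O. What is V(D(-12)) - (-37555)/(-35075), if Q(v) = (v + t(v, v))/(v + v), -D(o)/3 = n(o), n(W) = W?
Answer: -21810131/7015 ≈ -3109.1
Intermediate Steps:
D(o) = -3*o
Q(v) = 1 (Q(v) = (v + v)/(v + v) = (2*v)/((2*v)) = (2*v)*(1/(2*v)) = 1)
V(j) = -84 - 84*j (V(j) = (-38 - 46)*(j + 1) = -84*(1 + j) = -84 - 84*j)
V(D(-12)) - (-37555)/(-35075) = (-84 - (-252)*(-12)) - (-37555)/(-35075) = (-84 - 84*36) - (-37555)*(-1)/35075 = (-84 - 3024) - 1*7511/7015 = -3108 - 7511/7015 = -21810131/7015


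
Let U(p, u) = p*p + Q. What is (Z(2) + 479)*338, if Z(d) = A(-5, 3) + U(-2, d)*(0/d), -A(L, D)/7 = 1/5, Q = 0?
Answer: 807144/5 ≈ 1.6143e+5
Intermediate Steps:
A(L, D) = -7/5
U(p, u) = p² (U(p, u) = p*p + 0 = p² + 0 = p²)
Z(d) = -7/5 (Z(d) = -7/5 + (-2)²*(0/d) = -7/5 + 4*0 = -7/5 + 0 = -7/5)
(Z(2) + 479)*338 = (-7/5 + 479)*338 = (2388/5)*338 = 807144/5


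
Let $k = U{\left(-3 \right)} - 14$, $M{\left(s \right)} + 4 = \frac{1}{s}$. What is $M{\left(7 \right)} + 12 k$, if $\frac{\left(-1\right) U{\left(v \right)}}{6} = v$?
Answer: $\frac{309}{7} \approx 44.143$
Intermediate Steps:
$U{\left(v \right)} = - 6 v$
$M{\left(s \right)} = -4 + \frac{1}{s}$
$k = 4$ ($k = \left(-6\right) \left(-3\right) - 14 = 18 - 14 = 4$)
$M{\left(7 \right)} + 12 k = \left(-4 + \frac{1}{7}\right) + 12 \cdot 4 = \left(-4 + \frac{1}{7}\right) + 48 = - \frac{27}{7} + 48 = \frac{309}{7}$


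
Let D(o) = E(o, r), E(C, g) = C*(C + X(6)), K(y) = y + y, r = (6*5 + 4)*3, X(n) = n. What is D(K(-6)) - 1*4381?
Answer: -4309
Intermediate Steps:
r = 102 (r = (30 + 4)*3 = 34*3 = 102)
K(y) = 2*y
E(C, g) = C*(6 + C) (E(C, g) = C*(C + 6) = C*(6 + C))
D(o) = o*(6 + o)
D(K(-6)) - 1*4381 = (2*(-6))*(6 + 2*(-6)) - 1*4381 = -12*(6 - 12) - 4381 = -12*(-6) - 4381 = 72 - 4381 = -4309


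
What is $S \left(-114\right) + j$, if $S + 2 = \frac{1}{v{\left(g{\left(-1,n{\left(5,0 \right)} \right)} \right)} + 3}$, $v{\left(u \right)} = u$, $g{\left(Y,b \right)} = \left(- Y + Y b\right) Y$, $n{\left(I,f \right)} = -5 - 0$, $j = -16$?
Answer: $250$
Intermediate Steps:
$n{\left(I,f \right)} = -5$ ($n{\left(I,f \right)} = -5 + 0 = -5$)
$g{\left(Y,b \right)} = Y \left(- Y + Y b\right)$
$S = - \frac{7}{3}$ ($S = -2 + \frac{1}{\left(-1\right)^{2} \left(-1 - 5\right) + 3} = -2 + \frac{1}{1 \left(-6\right) + 3} = -2 + \frac{1}{-6 + 3} = -2 + \frac{1}{-3} = -2 - \frac{1}{3} = - \frac{7}{3} \approx -2.3333$)
$S \left(-114\right) + j = \left(- \frac{7}{3}\right) \left(-114\right) - 16 = 266 - 16 = 250$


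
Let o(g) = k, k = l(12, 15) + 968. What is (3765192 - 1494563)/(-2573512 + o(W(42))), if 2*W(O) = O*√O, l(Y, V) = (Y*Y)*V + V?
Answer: -2270629/2570369 ≈ -0.88339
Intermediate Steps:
l(Y, V) = V + V*Y² (l(Y, V) = Y²*V + V = V*Y² + V = V + V*Y²)
W(O) = O^(3/2)/2 (W(O) = (O*√O)/2 = O^(3/2)/2)
k = 3143 (k = 15*(1 + 12²) + 968 = 15*(1 + 144) + 968 = 15*145 + 968 = 2175 + 968 = 3143)
o(g) = 3143
(3765192 - 1494563)/(-2573512 + o(W(42))) = (3765192 - 1494563)/(-2573512 + 3143) = 2270629/(-2570369) = 2270629*(-1/2570369) = -2270629/2570369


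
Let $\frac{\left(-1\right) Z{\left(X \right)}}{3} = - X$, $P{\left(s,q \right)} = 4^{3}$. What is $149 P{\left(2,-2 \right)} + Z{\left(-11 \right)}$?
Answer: $9503$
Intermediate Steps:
$P{\left(s,q \right)} = 64$
$Z{\left(X \right)} = 3 X$ ($Z{\left(X \right)} = - 3 \left(- X\right) = 3 X$)
$149 P{\left(2,-2 \right)} + Z{\left(-11 \right)} = 149 \cdot 64 + 3 \left(-11\right) = 9536 - 33 = 9503$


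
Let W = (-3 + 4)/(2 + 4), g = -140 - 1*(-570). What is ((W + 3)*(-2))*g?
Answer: -8170/3 ≈ -2723.3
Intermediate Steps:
g = 430 (g = -140 + 570 = 430)
W = 1/6 ≈ 0.16667
((W + 3)*(-2))*g = ((1/6 + 3)*(-2))*430 = ((19/6)*(-2))*430 = -19/3*430 = -8170/3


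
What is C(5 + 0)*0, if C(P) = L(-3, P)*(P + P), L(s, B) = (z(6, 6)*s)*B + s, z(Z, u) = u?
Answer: 0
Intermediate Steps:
L(s, B) = s + 6*B*s (L(s, B) = (6*s)*B + s = 6*B*s + s = s + 6*B*s)
C(P) = 2*P*(-3 - 18*P) (C(P) = (-3*(1 + 6*P))*(P + P) = (-3 - 18*P)*(2*P) = 2*P*(-3 - 18*P))
C(5 + 0)*0 = (6*(5 + 0)*(-1 - 6*(5 + 0)))*0 = (6*5*(-1 - 6*5))*0 = (6*5*(-1 - 30))*0 = (6*5*(-31))*0 = -930*0 = 0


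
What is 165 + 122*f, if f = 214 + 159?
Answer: 45671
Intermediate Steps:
f = 373
165 + 122*f = 165 + 122*373 = 165 + 45506 = 45671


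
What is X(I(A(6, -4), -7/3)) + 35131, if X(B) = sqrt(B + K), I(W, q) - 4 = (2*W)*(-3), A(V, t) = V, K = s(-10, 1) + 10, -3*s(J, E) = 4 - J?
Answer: 35131 + 4*I*sqrt(15)/3 ≈ 35131.0 + 5.164*I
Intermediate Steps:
s(J, E) = -4/3 + J/3 (s(J, E) = -(4 - J)/3 = -4/3 + J/3)
K = 16/3 (K = (-4/3 + (1/3)*(-10)) + 10 = (-4/3 - 10/3) + 10 = -14/3 + 10 = 16/3 ≈ 5.3333)
I(W, q) = 4 - 6*W (I(W, q) = 4 + (2*W)*(-3) = 4 - 6*W)
X(B) = sqrt(16/3 + B) (X(B) = sqrt(B + 16/3) = sqrt(16/3 + B))
X(I(A(6, -4), -7/3)) + 35131 = sqrt(48 + 9*(4 - 6*6))/3 + 35131 = sqrt(48 + 9*(4 - 36))/3 + 35131 = sqrt(48 + 9*(-32))/3 + 35131 = sqrt(48 - 288)/3 + 35131 = sqrt(-240)/3 + 35131 = (4*I*sqrt(15))/3 + 35131 = 4*I*sqrt(15)/3 + 35131 = 35131 + 4*I*sqrt(15)/3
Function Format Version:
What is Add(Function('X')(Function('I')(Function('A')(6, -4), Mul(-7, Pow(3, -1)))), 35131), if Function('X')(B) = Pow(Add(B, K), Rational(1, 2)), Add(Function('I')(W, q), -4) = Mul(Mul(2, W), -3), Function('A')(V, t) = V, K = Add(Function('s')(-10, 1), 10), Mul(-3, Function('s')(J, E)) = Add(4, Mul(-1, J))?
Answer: Add(35131, Mul(Rational(4, 3), I, Pow(15, Rational(1, 2)))) ≈ Add(35131., Mul(5.1640, I))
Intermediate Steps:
Function('s')(J, E) = Add(Rational(-4, 3), Mul(Rational(1, 3), J)) (Function('s')(J, E) = Mul(Rational(-1, 3), Add(4, Mul(-1, J))) = Add(Rational(-4, 3), Mul(Rational(1, 3), J)))
K = Rational(16, 3) (K = Add(Add(Rational(-4, 3), Mul(Rational(1, 3), -10)), 10) = Add(Add(Rational(-4, 3), Rational(-10, 3)), 10) = Add(Rational(-14, 3), 10) = Rational(16, 3) ≈ 5.3333)
Function('I')(W, q) = Add(4, Mul(-6, W)) (Function('I')(W, q) = Add(4, Mul(Mul(2, W), -3)) = Add(4, Mul(-6, W)))
Function('X')(B) = Pow(Add(Rational(16, 3), B), Rational(1, 2)) (Function('X')(B) = Pow(Add(B, Rational(16, 3)), Rational(1, 2)) = Pow(Add(Rational(16, 3), B), Rational(1, 2)))
Add(Function('X')(Function('I')(Function('A')(6, -4), Mul(-7, Pow(3, -1)))), 35131) = Add(Mul(Rational(1, 3), Pow(Add(48, Mul(9, Add(4, Mul(-6, 6)))), Rational(1, 2))), 35131) = Add(Mul(Rational(1, 3), Pow(Add(48, Mul(9, Add(4, -36))), Rational(1, 2))), 35131) = Add(Mul(Rational(1, 3), Pow(Add(48, Mul(9, -32)), Rational(1, 2))), 35131) = Add(Mul(Rational(1, 3), Pow(Add(48, -288), Rational(1, 2))), 35131) = Add(Mul(Rational(1, 3), Pow(-240, Rational(1, 2))), 35131) = Add(Mul(Rational(1, 3), Mul(4, I, Pow(15, Rational(1, 2)))), 35131) = Add(Mul(Rational(4, 3), I, Pow(15, Rational(1, 2))), 35131) = Add(35131, Mul(Rational(4, 3), I, Pow(15, Rational(1, 2))))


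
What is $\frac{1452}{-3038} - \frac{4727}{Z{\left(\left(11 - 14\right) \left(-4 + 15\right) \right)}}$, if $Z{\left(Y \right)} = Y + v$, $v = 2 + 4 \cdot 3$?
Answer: $\frac{7166519}{28861} \approx 248.31$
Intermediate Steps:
$v = 14$ ($v = 2 + 12 = 14$)
$Z{\left(Y \right)} = 14 + Y$ ($Z{\left(Y \right)} = Y + 14 = 14 + Y$)
$\frac{1452}{-3038} - \frac{4727}{Z{\left(\left(11 - 14\right) \left(-4 + 15\right) \right)}} = \frac{1452}{-3038} - \frac{4727}{14 + \left(11 - 14\right) \left(-4 + 15\right)} = 1452 \left(- \frac{1}{3038}\right) - \frac{4727}{14 - 33} = - \frac{726}{1519} - \frac{4727}{14 - 33} = - \frac{726}{1519} - \frac{4727}{-19} = - \frac{726}{1519} - - \frac{4727}{19} = - \frac{726}{1519} + \frac{4727}{19} = \frac{7166519}{28861}$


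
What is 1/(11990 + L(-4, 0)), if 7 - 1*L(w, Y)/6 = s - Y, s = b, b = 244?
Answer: 1/10568 ≈ 9.4625e-5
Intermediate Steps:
s = 244
L(w, Y) = -1422 + 6*Y (L(w, Y) = 42 - 6*(244 - Y) = 42 + (-1464 + 6*Y) = -1422 + 6*Y)
1/(11990 + L(-4, 0)) = 1/(11990 + (-1422 + 6*0)) = 1/(11990 + (-1422 + 0)) = 1/(11990 - 1422) = 1/10568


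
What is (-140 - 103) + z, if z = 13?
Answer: -230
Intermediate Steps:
(-140 - 103) + z = (-140 - 103) + 13 = -243 + 13 = -230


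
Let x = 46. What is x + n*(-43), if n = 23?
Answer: -943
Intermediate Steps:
x + n*(-43) = 46 + 23*(-43) = 46 - 989 = -943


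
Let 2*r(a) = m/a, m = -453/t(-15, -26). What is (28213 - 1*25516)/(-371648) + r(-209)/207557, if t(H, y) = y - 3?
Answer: -3392918207241/467534290396096 ≈ -0.0072570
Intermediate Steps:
t(H, y) = -3 + y
m = 453/29 (m = -453/(-3 - 26) = -453/(-29) = -453*(-1/29) = 453/29 ≈ 15.621)
r(a) = 453/(58*a) (r(a) = (453/(29*a))/2 = 453/(58*a))
(28213 - 1*25516)/(-371648) + r(-209)/207557 = (28213 - 1*25516)/(-371648) + ((453/58)/(-209))/207557 = (28213 - 25516)*(-1/371648) + ((453/58)*(-1/209))*(1/207557) = 2697*(-1/371648) - 453/12122*1/207557 = -2697/371648 - 453/2516005954 = -3392918207241/467534290396096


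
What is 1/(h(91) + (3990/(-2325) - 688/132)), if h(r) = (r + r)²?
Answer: 5115/169393822 ≈ 3.0196e-5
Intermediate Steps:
h(r) = 4*r² (h(r) = (2*r)² = 4*r²)
1/(h(91) + (3990/(-2325) - 688/132)) = 1/(4*91² + (3990/(-2325) - 688/132)) = 1/(4*8281 + (3990*(-1/2325) - 688*1/132)) = 1/(33124 + (-266/155 - 172/33)) = 1/(33124 - 35438/5115) = 1/(169393822/5115) = 5115/169393822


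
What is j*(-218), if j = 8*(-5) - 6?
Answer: 10028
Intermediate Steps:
j = -46 (j = -40 - 6 = -46)
j*(-218) = -46*(-218) = 10028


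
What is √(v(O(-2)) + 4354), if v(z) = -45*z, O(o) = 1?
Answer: √4309 ≈ 65.643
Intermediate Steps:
v(z) = -45*z
√(v(O(-2)) + 4354) = √(-45*1 + 4354) = √(-45 + 4354) = √4309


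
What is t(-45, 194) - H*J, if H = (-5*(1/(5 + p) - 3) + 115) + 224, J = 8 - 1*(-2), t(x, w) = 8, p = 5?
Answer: -3527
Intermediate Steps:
J = 10 (J = 8 + 2 = 10)
H = 707/2 (H = (-5*(1/(5 + 5) - 3) + 115) + 224 = (-5*(1/10 - 3) + 115) + 224 = (-5*(-29/10) + 115) + 224 = (29/2 + 115) + 224 = 259/2 + 224 = 707/2 ≈ 353.50)
t(-45, 194) - H*J = 8 - 707*10/2 = 8 - 1*3535 = 8 - 3535 = -3527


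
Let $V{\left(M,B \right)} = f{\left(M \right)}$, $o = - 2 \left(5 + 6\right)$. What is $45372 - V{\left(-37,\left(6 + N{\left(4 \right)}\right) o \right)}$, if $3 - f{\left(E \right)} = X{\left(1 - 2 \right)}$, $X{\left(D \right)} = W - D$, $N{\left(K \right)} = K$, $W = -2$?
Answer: $45368$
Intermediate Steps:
$X{\left(D \right)} = -2 - D$
$o = -22$ ($o = \left(-2\right) 11 = -22$)
$f{\left(E \right)} = 4$ ($f{\left(E \right)} = 3 - \left(-2 - \left(1 - 2\right)\right) = 3 - \left(-2 - -1\right) = 3 - \left(-2 + 1\right) = 3 - -1 = 3 + 1 = 4$)
$V{\left(M,B \right)} = 4$
$45372 - V{\left(-37,\left(6 + N{\left(4 \right)}\right) o \right)} = 45372 - 4 = 45368$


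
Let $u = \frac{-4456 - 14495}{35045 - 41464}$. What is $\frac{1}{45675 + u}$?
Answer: $\frac{6419}{293206776} \approx 2.1892 \cdot 10^{-5}$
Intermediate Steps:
$u = \frac{18951}{6419}$ ($u = - \frac{18951}{-6419} = \left(-18951\right) \left(- \frac{1}{6419}\right) = \frac{18951}{6419} \approx 2.9523$)
$\frac{1}{45675 + u} = \frac{1}{45675 + \frac{18951}{6419}} = \frac{1}{\frac{293206776}{6419}} = \frac{6419}{293206776}$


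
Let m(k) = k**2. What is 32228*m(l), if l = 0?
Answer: 0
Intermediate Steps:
32228*m(l) = 32228*0**2 = 32228*0 = 0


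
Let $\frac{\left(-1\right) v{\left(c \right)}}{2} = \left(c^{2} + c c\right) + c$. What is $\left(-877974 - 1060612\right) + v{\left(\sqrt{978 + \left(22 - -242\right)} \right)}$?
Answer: $-1943554 - 6 \sqrt{138} \approx -1.9436 \cdot 10^{6}$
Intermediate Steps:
$v{\left(c \right)} = - 4 c^{2} - 2 c$ ($v{\left(c \right)} = - 2 \left(\left(c^{2} + c c\right) + c\right) = - 2 \left(\left(c^{2} + c^{2}\right) + c\right) = - 2 \left(2 c^{2} + c\right) = - 2 \left(c + 2 c^{2}\right) = - 4 c^{2} - 2 c$)
$\left(-877974 - 1060612\right) + v{\left(\sqrt{978 + \left(22 - -242\right)} \right)} = \left(-877974 - 1060612\right) - 2 \sqrt{978 + \left(22 - -242\right)} \left(1 + 2 \sqrt{978 + \left(22 - -242\right)}\right) = \left(-877974 - 1060612\right) - 2 \sqrt{978 + \left(22 + 242\right)} \left(1 + 2 \sqrt{978 + \left(22 + 242\right)}\right) = -1938586 - 2 \sqrt{978 + 264} \left(1 + 2 \sqrt{978 + 264}\right) = -1938586 - 2 \sqrt{1242} \left(1 + 2 \sqrt{1242}\right) = -1938586 - 2 \cdot 3 \sqrt{138} \left(1 + 2 \cdot 3 \sqrt{138}\right) = -1938586 - 2 \cdot 3 \sqrt{138} \left(1 + 6 \sqrt{138}\right) = -1938586 - 6 \sqrt{138} \left(1 + 6 \sqrt{138}\right)$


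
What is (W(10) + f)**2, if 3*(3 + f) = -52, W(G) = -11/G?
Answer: 413449/900 ≈ 459.39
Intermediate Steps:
f = -61/3 (f = -3 + (1/3)*(-52) = -3 - 52/3 = -61/3 ≈ -20.333)
(W(10) + f)**2 = (-11/10 - 61/3)**2 = (-643/30)**2 = 413449/900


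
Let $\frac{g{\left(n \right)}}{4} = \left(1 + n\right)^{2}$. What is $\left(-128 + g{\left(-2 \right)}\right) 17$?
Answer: $-2108$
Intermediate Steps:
$g{\left(n \right)} = 4 \left(1 + n\right)^{2}$
$\left(-128 + g{\left(-2 \right)}\right) 17 = \left(-128 + 4 \left(1 - 2\right)^{2}\right) 17 = \left(-128 + 4 \left(-1\right)^{2}\right) 17 = \left(-128 + 4 \cdot 1\right) 17 = \left(-128 + 4\right) 17 = \left(-124\right) 17 = -2108$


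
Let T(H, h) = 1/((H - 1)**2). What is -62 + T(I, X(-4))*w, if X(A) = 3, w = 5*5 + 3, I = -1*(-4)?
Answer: -530/9 ≈ -58.889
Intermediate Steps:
I = 4
w = 28 (w = 25 + 3 = 28)
T(H, h) = (-1 + H)**(-2) (T(H, h) = 1/((-1 + H)**2) = (-1 + H)**(-2))
-62 + T(I, X(-4))*w = -62 + 28/(-1 + 4)**2 = -62 + 28/3**2 = -62 + (1/9)*28 = -62 + 28/9 = -530/9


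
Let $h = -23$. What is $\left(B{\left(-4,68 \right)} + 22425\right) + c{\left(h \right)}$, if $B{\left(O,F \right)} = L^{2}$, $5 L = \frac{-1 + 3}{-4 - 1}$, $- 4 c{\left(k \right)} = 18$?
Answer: $\frac{28025633}{1250} \approx 22421.0$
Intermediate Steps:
$c{\left(k \right)} = - \frac{9}{2}$ ($c{\left(k \right)} = \left(- \frac{1}{4}\right) 18 = - \frac{9}{2}$)
$L = - \frac{2}{25}$ ($L = \frac{\left(-1 + 3\right) \frac{1}{-4 - 1}}{5} = \frac{2 \frac{1}{-5}}{5} = \frac{2 \left(- \frac{1}{5}\right)}{5} = \frac{1}{5} \left(- \frac{2}{5}\right) = - \frac{2}{25} \approx -0.08$)
$B{\left(O,F \right)} = \frac{4}{625}$ ($B{\left(O,F \right)} = \left(- \frac{2}{25}\right)^{2} = \frac{4}{625}$)
$\left(B{\left(-4,68 \right)} + 22425\right) + c{\left(h \right)} = \left(\frac{4}{625} + 22425\right) - \frac{9}{2} = \frac{14015629}{625} - \frac{9}{2} = \frac{28025633}{1250}$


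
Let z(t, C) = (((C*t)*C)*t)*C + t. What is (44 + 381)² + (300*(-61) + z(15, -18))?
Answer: -1149860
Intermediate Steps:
z(t, C) = t + C³*t² (z(t, C) = ((t*C²)*t)*C + t = (C²*t²)*C + t = C³*t² + t = t + C³*t²)
(44 + 381)² + (300*(-61) + z(15, -18)) = (44 + 381)² + (300*(-61) + 15*(1 + 15*(-18)³)) = 425² + (-18300 + 15*(1 + 15*(-5832))) = 180625 + (-18300 + 15*(1 - 87480)) = 180625 + (-18300 + 15*(-87479)) = 180625 + (-18300 - 1312185) = 180625 - 1330485 = -1149860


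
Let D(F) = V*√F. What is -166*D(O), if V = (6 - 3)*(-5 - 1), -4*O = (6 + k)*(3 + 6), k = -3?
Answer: 4482*I*√3 ≈ 7763.1*I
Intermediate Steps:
O = -27/4 (O = -(6 - 3)*(3 + 6)/4 = -3*9/4 = -¼*27 = -27/4 ≈ -6.7500)
V = -18 (V = 3*(-6) = -18)
D(F) = -18*√F
-166*D(O) = -(-2988)*√(-27/4) = -(-2988)*3*I*√3/2 = -(-4482)*I*√3 = 4482*I*√3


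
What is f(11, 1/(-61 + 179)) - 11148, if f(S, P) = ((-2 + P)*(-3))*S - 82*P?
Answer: -1307791/118 ≈ -11083.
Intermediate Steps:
f(S, P) = -82*P + S*(6 - 3*P) (f(S, P) = (6 - 3*P)*S - 82*P = S*(6 - 3*P) - 82*P = -82*P + S*(6 - 3*P))
f(11, 1/(-61 + 179)) - 11148 = (-82/(-61 + 179) + 6*11 - 3*11/(-61 + 179)) - 11148 = (-82/118 + 66 - 3*11/118) - 11148 = (-82*1/118 + 66 - 3*1/118*11) - 11148 = (-41/59 + 66 - 33/118) - 11148 = 7673/118 - 11148 = -1307791/118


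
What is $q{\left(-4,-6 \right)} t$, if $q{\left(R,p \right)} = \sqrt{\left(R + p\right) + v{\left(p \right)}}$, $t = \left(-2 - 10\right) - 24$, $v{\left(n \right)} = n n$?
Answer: $- 36 \sqrt{26} \approx -183.56$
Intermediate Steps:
$v{\left(n \right)} = n^{2}$
$t = -36$ ($t = -12 - 24 = -36$)
$q{\left(R,p \right)} = \sqrt{R + p + p^{2}}$ ($q{\left(R,p \right)} = \sqrt{\left(R + p\right) + p^{2}} = \sqrt{R + p + p^{2}}$)
$q{\left(-4,-6 \right)} t = \sqrt{-4 - 6 + \left(-6\right)^{2}} \left(-36\right) = \sqrt{-4 - 6 + 36} \left(-36\right) = \sqrt{26} \left(-36\right) = - 36 \sqrt{26}$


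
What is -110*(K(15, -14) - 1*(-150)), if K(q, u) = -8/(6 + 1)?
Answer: -114620/7 ≈ -16374.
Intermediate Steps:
K(q, u) = -8/7
-110*(K(15, -14) - 1*(-150)) = -110*(-8/7 - 1*(-150)) = -110*(-8/7 + 150) = -110*1042/7 = -114620/7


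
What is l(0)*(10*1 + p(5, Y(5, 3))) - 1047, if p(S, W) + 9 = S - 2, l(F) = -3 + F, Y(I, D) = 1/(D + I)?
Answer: -1059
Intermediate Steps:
p(S, W) = -11 + S (p(S, W) = -9 + (S - 2) = -9 + (-2 + S) = -11 + S)
l(0)*(10*1 + p(5, Y(5, 3))) - 1047 = (-3 + 0)*(10*1 + (-11 + 5)) - 1047 = -3*(10 - 6) - 1047 = -3*4 - 1047 = -12 - 1047 = -1059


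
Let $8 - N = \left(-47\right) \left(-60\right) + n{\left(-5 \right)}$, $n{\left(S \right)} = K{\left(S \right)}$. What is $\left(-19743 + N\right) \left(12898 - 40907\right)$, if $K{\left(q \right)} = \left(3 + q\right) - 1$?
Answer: $631658968$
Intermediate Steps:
$K{\left(q \right)} = 2 + q$
$n{\left(S \right)} = 2 + S$
$N = -2809$ ($N = 8 - \left(\left(-47\right) \left(-60\right) + \left(2 - 5\right)\right) = 8 - \left(2820 - 3\right) = 8 - 2817 = -2809$)
$\left(-19743 + N\right) \left(12898 - 40907\right) = \left(-19743 - 2809\right) \left(12898 - 40907\right) = - 22552 \left(12898 - 40907\right) = \left(-22552\right) \left(-28009\right) = 631658968$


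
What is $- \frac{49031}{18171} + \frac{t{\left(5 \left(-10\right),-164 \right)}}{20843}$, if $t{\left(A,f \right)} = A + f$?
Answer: $- \frac{1025841727}{378738153} \approx -2.7086$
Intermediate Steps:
$- \frac{49031}{18171} + \frac{t{\left(5 \left(-10\right),-164 \right)}}{20843} = - \frac{49031}{18171} + \frac{5 \left(-10\right) - 164}{20843} = \left(-49031\right) \frac{1}{18171} + \left(-50 - 164\right) \frac{1}{20843} = - \frac{49031}{18171} - \frac{214}{20843} = - \frac{1025841727}{378738153}$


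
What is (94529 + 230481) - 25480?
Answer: 299530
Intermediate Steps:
(94529 + 230481) - 25480 = 325010 - 25480 = 299530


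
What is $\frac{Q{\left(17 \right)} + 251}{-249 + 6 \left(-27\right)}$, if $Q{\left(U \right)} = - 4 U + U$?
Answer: $- \frac{200}{411} \approx -0.48662$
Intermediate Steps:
$Q{\left(U \right)} = - 3 U$
$\frac{Q{\left(17 \right)} + 251}{-249 + 6 \left(-27\right)} = \frac{\left(-3\right) 17 + 251}{-249 + 6 \left(-27\right)} = \frac{-51 + 251}{-249 - 162} = \frac{200}{-411} = 200 \left(- \frac{1}{411}\right) = - \frac{200}{411}$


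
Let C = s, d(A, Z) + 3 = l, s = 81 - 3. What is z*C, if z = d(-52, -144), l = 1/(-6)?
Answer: -247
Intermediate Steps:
l = -1/6 ≈ -0.16667
s = 78
d(A, Z) = -19/6 (d(A, Z) = -3 - 1/6 = -19/6)
z = -19/6 ≈ -3.1667
C = 78
z*C = -19/6*78 = -247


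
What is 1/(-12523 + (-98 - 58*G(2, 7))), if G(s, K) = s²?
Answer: -1/12853 ≈ -7.7803e-5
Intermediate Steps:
1/(-12523 + (-98 - 58*G(2, 7))) = 1/(-12523 + (-98 - 58*2²)) = 1/(-12523 + (-98 - 58*4)) = 1/(-12523 + (-98 - 232)) = 1/(-12523 - 330) = 1/(-12853) = -1/12853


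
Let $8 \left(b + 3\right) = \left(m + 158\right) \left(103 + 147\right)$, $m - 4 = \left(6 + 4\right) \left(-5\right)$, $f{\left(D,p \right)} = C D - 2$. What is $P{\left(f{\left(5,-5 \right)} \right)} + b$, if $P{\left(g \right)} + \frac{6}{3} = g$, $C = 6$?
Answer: $3523$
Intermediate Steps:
$f{\left(D,p \right)} = -2 + 6 D$ ($f{\left(D,p \right)} = 6 D - 2 = -2 + 6 D$)
$m = -46$ ($m = 4 + \left(6 + 4\right) \left(-5\right) = 4 + 10 \left(-5\right) = 4 - 50 = -46$)
$P{\left(g \right)} = -2 + g$
$b = 3497$ ($b = -3 + \frac{\left(-46 + 158\right) \left(103 + 147\right)}{8} = -3 + \frac{112 \cdot 250}{8} = -3 + \frac{1}{8} \cdot 28000 = -3 + 3500 = 3497$)
$P{\left(f{\left(5,-5 \right)} \right)} + b = \left(-2 + \left(-2 + 6 \cdot 5\right)\right) + 3497 = \left(-2 + \left(-2 + 30\right)\right) + 3497 = \left(-2 + 28\right) + 3497 = 26 + 3497 = 3523$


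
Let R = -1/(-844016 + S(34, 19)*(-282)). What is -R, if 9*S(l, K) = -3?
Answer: -1/843922 ≈ -1.1849e-6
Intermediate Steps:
S(l, K) = -⅓ (S(l, K) = (⅑)*(-3) = -⅓)
R = 1/843922 (R = -1/(-844016 - ⅓*(-282)) = -1/(-844016 + 94) = -1/(-843922) = -1*(-1/843922) = 1/843922 ≈ 1.1849e-6)
-R = -1*1/843922 = -1/843922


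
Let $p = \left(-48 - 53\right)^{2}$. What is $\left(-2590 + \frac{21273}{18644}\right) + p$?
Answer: $\frac{141920757}{18644} \approx 7612.1$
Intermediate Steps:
$p = 10201$ ($p = \left(-101\right)^{2} = 10201$)
$\left(-2590 + \frac{21273}{18644}\right) + p = \left(-2590 + \frac{21273}{18644}\right) + 10201 = - \frac{48266687}{18644} + 10201 = \frac{141920757}{18644}$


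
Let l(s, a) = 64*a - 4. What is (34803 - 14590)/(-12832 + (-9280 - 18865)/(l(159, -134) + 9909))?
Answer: -26863077/17081873 ≈ -1.5726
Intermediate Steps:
l(s, a) = -4 + 64*a
(34803 - 14590)/(-12832 + (-9280 - 18865)/(l(159, -134) + 9909)) = (34803 - 14590)/(-12832 + (-9280 - 18865)/((-4 + 64*(-134)) + 9909)) = 20213/(-12832 - 28145/((-4 - 8576) + 9909)) = 20213/(-12832 - 28145/(-8580 + 9909)) = 20213/(-12832 - 28145/1329) = 20213/(-17081873/1329) = 20213*(-1329/17081873) = -26863077/17081873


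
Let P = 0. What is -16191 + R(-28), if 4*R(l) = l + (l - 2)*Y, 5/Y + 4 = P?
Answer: -129509/8 ≈ -16189.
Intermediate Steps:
Y = -5/4 (Y = 5/(-4 + 0) = 5/(-4) = 5*(-1/4) = -5/4 ≈ -1.2500)
R(l) = 5/8 - l/16 (R(l) = (l + (l - 2)*(-5/4))/4 = (l + (-2 + l)*(-5/4))/4 = (l + (5/2 - 5*l/4))/4 = (5/2 - l/4)/4 = 5/8 - l/16)
-16191 + R(-28) = -16191 + (5/8 - 1/16*(-28)) = -16191 + (5/8 + 7/4) = -16191 + 19/8 = -129509/8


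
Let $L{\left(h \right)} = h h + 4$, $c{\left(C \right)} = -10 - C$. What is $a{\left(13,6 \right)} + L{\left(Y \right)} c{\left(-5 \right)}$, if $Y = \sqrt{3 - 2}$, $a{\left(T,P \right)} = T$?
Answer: $-12$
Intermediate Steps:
$Y = 1$ ($Y = \sqrt{1} = 1$)
$L{\left(h \right)} = 4 + h^{2}$ ($L{\left(h \right)} = h^{2} + 4 = 4 + h^{2}$)
$a{\left(13,6 \right)} + L{\left(Y \right)} c{\left(-5 \right)} = 13 + \left(4 + 1^{2}\right) \left(-10 - -5\right) = 13 + \left(4 + 1\right) \left(-10 + 5\right) = 13 + 5 \left(-5\right) = 13 - 25 = -12$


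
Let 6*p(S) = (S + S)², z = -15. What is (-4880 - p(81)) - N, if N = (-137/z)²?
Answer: -2100919/225 ≈ -9337.4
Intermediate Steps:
p(S) = 2*S²/3 (p(S) = (S + S)²/6 = (2*S)²/6 = (4*S²)/6 = 2*S²/3)
N = 18769/225 (N = (-137/(-15))² = (-137*(-1/15))² = (137/15)² = 18769/225 ≈ 83.418)
(-4880 - p(81)) - N = (-4880 - 2*81²/3) - 1*18769/225 = (-4880 - 2*6561/3) - 18769/225 = (-4880 - 1*4374) - 18769/225 = (-4880 - 4374) - 18769/225 = -9254 - 18769/225 = -2100919/225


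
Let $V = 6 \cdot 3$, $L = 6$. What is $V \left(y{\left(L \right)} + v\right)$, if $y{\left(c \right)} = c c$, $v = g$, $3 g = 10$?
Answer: $708$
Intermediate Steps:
$g = \frac{10}{3}$ ($g = \frac{1}{3} \cdot 10 = \frac{10}{3} \approx 3.3333$)
$V = 18$
$v = \frac{10}{3} \approx 3.3333$
$y{\left(c \right)} = c^{2}$
$V \left(y{\left(L \right)} + v\right) = 18 \left(6^{2} + \frac{10}{3}\right) = 18 \left(36 + \frac{10}{3}\right) = 18 \cdot \frac{118}{3} = 708$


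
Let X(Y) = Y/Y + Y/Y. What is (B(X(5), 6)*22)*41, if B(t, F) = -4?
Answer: -3608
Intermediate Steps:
X(Y) = 2 (X(Y) = 1 + 1 = 2)
(B(X(5), 6)*22)*41 = -4*22*41 = -88*41 = -3608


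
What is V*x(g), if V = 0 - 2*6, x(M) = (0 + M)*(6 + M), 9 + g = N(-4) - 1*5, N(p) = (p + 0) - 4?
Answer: -4224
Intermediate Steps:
N(p) = -4 + p (N(p) = p - 4 = -4 + p)
g = -22 (g = -9 + ((-4 - 4) - 1*5) = -9 + (-8 - 5) = -9 - 13 = -22)
x(M) = M*(6 + M)
V = -12 (V = 0 - 12 = -12)
V*x(g) = -(-264)*(6 - 22) = -(-264)*(-16) = -12*352 = -4224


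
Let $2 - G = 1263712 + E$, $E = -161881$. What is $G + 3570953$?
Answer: $2469124$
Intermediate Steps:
$G = -1101829$ ($G = 2 - \left(1263712 - 161881\right) = 2 - 1101831 = -1101829$)
$G + 3570953 = -1101829 + 3570953 = 2469124$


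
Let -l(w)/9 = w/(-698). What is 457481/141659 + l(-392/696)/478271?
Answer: 4428947460871069/1371423668544538 ≈ 3.2295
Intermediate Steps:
l(w) = 9*w/698 (l(w) = -9*w/(-698) = -9*w*(-1)/698 = -(-9)*w/698 = 9*w/698)
457481/141659 + l(-392/696)/478271 = 457481/141659 + (9*(-392/696)/698)/478271 = 457481*(1/141659) + (9*(-392*1/696)/698)*(1/478271) = 457481/141659 + ((9/698)*(-49/87))*(1/478271) = 457481/141659 - 147/20242*1/478271 = 457481/141659 - 147/9681161582 = 4428947460871069/1371423668544538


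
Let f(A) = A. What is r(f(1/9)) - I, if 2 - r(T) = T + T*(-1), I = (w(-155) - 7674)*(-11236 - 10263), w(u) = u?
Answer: -168315669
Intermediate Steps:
I = 168315671 (I = (-155 - 7674)*(-11236 - 10263) = -7829*(-21499) = 168315671)
r(T) = 2 (r(T) = 2 - (T + T*(-1)) = 2 - (T - T) = 2 - 1*0 = 2 + 0 = 2)
r(f(1/9)) - I = 2 - 1*168315671 = 2 - 168315671 = -168315669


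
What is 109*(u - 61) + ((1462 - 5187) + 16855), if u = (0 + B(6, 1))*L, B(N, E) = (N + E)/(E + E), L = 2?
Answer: 7244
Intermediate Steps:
B(N, E) = (E + N)/(2*E) (B(N, E) = (E + N)/((2*E)) = (E + N)*(1/(2*E)) = (E + N)/(2*E))
u = 7 (u = (0 + (1/2)*(1 + 6)/1)*2 = (0 + (1/2)*1*7)*2 = (0 + 7/2)*2 = (7/2)*2 = 7)
109*(u - 61) + ((1462 - 5187) + 16855) = 109*(7 - 61) + ((1462 - 5187) + 16855) = 109*(-54) + (-3725 + 16855) = -5886 + 13130 = 7244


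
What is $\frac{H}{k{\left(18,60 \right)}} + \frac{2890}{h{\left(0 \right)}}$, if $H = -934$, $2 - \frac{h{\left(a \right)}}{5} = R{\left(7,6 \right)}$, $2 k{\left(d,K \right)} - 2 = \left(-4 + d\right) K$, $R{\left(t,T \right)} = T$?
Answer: $- \frac{123537}{842} \approx -146.72$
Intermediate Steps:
$k{\left(d,K \right)} = 1 + \frac{K \left(-4 + d\right)}{2}$ ($k{\left(d,K \right)} = 1 + \frac{\left(-4 + d\right) K}{2} = 1 + \frac{K \left(-4 + d\right)}{2}$)
$h{\left(a \right)} = -20$ ($h{\left(a \right)} = 10 - 30 = -20$)
$\frac{H}{k{\left(18,60 \right)}} + \frac{2890}{h{\left(0 \right)}} = - \frac{934}{1 - 120 + \frac{1}{2} \cdot 60 \cdot 18} + \frac{2890}{-20} = - \frac{934}{1 - 120 + 540} + 2890 \left(- \frac{1}{20}\right) = - \frac{934}{421} - \frac{289}{2} = - \frac{123537}{842}$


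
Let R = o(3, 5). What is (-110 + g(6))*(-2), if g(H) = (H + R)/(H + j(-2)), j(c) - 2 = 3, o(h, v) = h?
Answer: 2402/11 ≈ 218.36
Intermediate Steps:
j(c) = 5 (j(c) = 2 + 3 = 5)
R = 3
g(H) = (3 + H)/(5 + H) (g(H) = (H + 3)/(H + 5) = (3 + H)/(5 + H))
(-110 + g(6))*(-2) = (-110 + (3 + 6)/(5 + 6))*(-2) = (-110 + 9/11)*(-2) = -1201/11*(-2) = 2402/11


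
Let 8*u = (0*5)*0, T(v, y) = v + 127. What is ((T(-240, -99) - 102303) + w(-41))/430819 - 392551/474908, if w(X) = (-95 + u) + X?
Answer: -217821194485/204599389652 ≈ -1.0646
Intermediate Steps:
T(v, y) = 127 + v
u = 0 (u = ((0*5)*0)/8 = (0*0)/8 = (1/8)*0 = 0)
w(X) = -95 + X (w(X) = (-95 + 0) + X = -95 + X)
((T(-240, -99) - 102303) + w(-41))/430819 - 392551/474908 = (((127 - 240) - 102303) + (-95 - 41))/430819 - 392551/474908 = ((-113 - 102303) - 136)*(1/430819) - 392551*1/474908 = (-102416 - 136)*(1/430819) - 392551/474908 = -102552*1/430819 - 392551/474908 = -102552/430819 - 392551/474908 = -217821194485/204599389652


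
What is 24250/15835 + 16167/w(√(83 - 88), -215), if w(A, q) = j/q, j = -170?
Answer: 129517831/6334 ≈ 20448.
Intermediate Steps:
w(A, q) = -170/q
24250/15835 + 16167/w(√(83 - 88), -215) = 24250/15835 + 16167/((-170/(-215))) = 24250*(1/15835) + 16167/((-170*(-1/215))) = 4850/3167 + 16167/(34/43) = 4850/3167 + 16167*(43/34) = 4850/3167 + 40893/2 = 129517831/6334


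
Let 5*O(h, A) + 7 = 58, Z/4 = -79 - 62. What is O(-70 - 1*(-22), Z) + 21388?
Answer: 106991/5 ≈ 21398.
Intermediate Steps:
Z = -564 (Z = 4*(-79 - 62) = 4*(-141) = -564)
O(h, A) = 51/5 (O(h, A) = -7/5 + (1/5)*58 = -7/5 + 58/5 = 51/5)
O(-70 - 1*(-22), Z) + 21388 = 51/5 + 21388 = 106991/5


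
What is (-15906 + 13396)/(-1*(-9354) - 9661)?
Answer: 2510/307 ≈ 8.1759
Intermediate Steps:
(-15906 + 13396)/(-1*(-9354) - 9661) = -2510/(9354 - 9661) = -2510/(-307) = -2510*(-1/307) = 2510/307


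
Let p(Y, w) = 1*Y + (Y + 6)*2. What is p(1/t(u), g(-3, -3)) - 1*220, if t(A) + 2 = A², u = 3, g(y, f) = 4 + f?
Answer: -1453/7 ≈ -207.57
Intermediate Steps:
t(A) = -2 + A²
p(Y, w) = 12 + 3*Y (p(Y, w) = Y + (6 + Y)*2 = Y + (12 + 2*Y) = 12 + 3*Y)
p(1/t(u), g(-3, -3)) - 1*220 = (12 + 3/(-2 + 3²)) - 1*220 = (12 + 3/(-2 + 9)) - 220 = (12 + 3/7) - 220 = 87/7 - 220 = -1453/7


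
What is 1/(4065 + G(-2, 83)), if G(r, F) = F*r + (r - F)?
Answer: 1/3814 ≈ 0.00026219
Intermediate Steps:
G(r, F) = r - F + F*r
1/(4065 + G(-2, 83)) = 1/(4065 + (-2 - 1*83 + 83*(-2))) = 1/(4065 + (-2 - 83 - 166)) = 1/(4065 - 251) = 1/3814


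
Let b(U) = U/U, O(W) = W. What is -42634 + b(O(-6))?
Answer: -42633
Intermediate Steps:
b(U) = 1
-42634 + b(O(-6)) = -42634 + 1 = -42633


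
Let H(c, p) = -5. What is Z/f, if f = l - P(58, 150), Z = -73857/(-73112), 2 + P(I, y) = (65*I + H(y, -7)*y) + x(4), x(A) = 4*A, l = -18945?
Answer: -73857/1606928648 ≈ -4.5962e-5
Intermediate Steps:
P(I, y) = 14 - 5*y + 65*I (P(I, y) = -2 + ((65*I - 5*y) + 4*4) = -2 + ((-5*y + 65*I) + 16) = -2 + (16 - 5*y + 65*I) = 14 - 5*y + 65*I)
Z = 73857/73112 (Z = -73857*(-1/73112) = 73857/73112 ≈ 1.0102)
f = -21979 (f = -18945 - (14 - 5*150 + 65*58) = -18945 - (14 - 750 + 3770) = -18945 - 1*3034 = -18945 - 3034 = -21979)
Z/f = (73857/73112)/(-21979) = (73857/73112)*(-1/21979) = -73857/1606928648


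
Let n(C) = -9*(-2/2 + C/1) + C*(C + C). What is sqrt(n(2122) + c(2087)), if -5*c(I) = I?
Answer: 2*sqrt(56164135)/5 ≈ 2997.7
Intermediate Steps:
c(I) = -I/5
n(C) = 9 - 9*C + 2*C**2 (n(C) = -9*(-2*1/2 + C*1) + C*(2*C) = -9*(-1 + C) + 2*C**2 = (9 - 9*C) + 2*C**2 = 9 - 9*C + 2*C**2)
sqrt(n(2122) + c(2087)) = sqrt((9 - 9*2122 + 2*2122**2) - 1/5*2087) = sqrt((9 - 19098 + 2*4502884) - 2087/5) = sqrt((9 - 19098 + 9005768) - 2087/5) = sqrt(8986679 - 2087/5) = sqrt(44931308/5) = 2*sqrt(56164135)/5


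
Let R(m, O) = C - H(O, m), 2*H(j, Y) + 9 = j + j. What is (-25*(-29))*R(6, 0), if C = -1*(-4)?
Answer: 12325/2 ≈ 6162.5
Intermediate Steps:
H(j, Y) = -9/2 + j (H(j, Y) = -9/2 + (j + j)/2 = -9/2 + (2*j)/2 = -9/2 + j)
C = 4
R(m, O) = 17/2 - O (R(m, O) = 4 - (-9/2 + O) = 4 + (9/2 - O) = 17/2 - O)
(-25*(-29))*R(6, 0) = (-25*(-29))*(17/2 - 1*0) = 725*(17/2 + 0) = 725*(17/2) = 12325/2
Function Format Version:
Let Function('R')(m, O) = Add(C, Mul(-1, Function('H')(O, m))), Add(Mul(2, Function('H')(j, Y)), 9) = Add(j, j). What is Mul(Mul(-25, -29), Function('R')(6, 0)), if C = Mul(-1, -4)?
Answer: Rational(12325, 2) ≈ 6162.5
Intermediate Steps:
Function('H')(j, Y) = Add(Rational(-9, 2), j) (Function('H')(j, Y) = Add(Rational(-9, 2), Mul(Rational(1, 2), Add(j, j))) = Add(Rational(-9, 2), Mul(Rational(1, 2), Mul(2, j))) = Add(Rational(-9, 2), j))
C = 4
Function('R')(m, O) = Add(Rational(17, 2), Mul(-1, O)) (Function('R')(m, O) = Add(4, Mul(-1, Add(Rational(-9, 2), O))) = Add(4, Add(Rational(9, 2), Mul(-1, O))) = Add(Rational(17, 2), Mul(-1, O)))
Mul(Mul(-25, -29), Function('R')(6, 0)) = Mul(Mul(-25, -29), Add(Rational(17, 2), Mul(-1, 0))) = Mul(725, Add(Rational(17, 2), 0)) = Mul(725, Rational(17, 2)) = Rational(12325, 2)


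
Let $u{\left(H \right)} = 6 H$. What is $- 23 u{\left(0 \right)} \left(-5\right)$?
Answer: $0$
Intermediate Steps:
$- 23 u{\left(0 \right)} \left(-5\right) = - 23 \cdot 6 \cdot 0 \left(-5\right) = \left(-23\right) 0 \left(-5\right) = 0 \left(-5\right) = 0$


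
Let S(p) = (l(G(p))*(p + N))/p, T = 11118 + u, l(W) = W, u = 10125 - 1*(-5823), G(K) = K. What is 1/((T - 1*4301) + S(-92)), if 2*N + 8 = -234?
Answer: 1/22552 ≈ 4.4342e-5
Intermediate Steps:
u = 15948 (u = 10125 + 5823 = 15948)
N = -121 (N = -4 + (½)*(-234) = -4 - 117 = -121)
T = 27066 (T = 11118 + 15948 = 27066)
S(p) = -121 + p (S(p) = (p*(p - 121))/p = (p*(-121 + p))/p = -121 + p)
1/((T - 1*4301) + S(-92)) = 1/((27066 - 1*4301) + (-121 - 92)) = 1/((27066 - 4301) - 213) = 1/(22765 - 213) = 1/22552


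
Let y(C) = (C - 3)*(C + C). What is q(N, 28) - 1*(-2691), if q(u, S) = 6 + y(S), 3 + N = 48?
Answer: 4097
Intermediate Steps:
y(C) = 2*C*(-3 + C) (y(C) = (-3 + C)*(2*C) = 2*C*(-3 + C))
N = 45 (N = -3 + 48 = 45)
q(u, S) = 6 + 2*S*(-3 + S)
q(N, 28) - 1*(-2691) = (6 + 2*28*(-3 + 28)) - 1*(-2691) = (6 + 2*28*25) + 2691 = (6 + 1400) + 2691 = 1406 + 2691 = 4097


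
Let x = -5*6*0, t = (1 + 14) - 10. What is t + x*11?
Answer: 5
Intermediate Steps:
t = 5 (t = 15 - 10 = 5)
x = 0 (x = -30*0 = 0)
t + x*11 = 5 + 0*11 = 5 + 0 = 5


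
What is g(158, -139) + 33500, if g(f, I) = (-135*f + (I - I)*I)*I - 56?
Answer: 2998314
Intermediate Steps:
g(f, I) = -56 - 135*I*f (g(f, I) = (-135*f + 0*I)*I - 56 = (-135*f + 0)*I - 56 = (-135*f)*I - 56 = -135*I*f - 56 = -56 - 135*I*f)
g(158, -139) + 33500 = (-56 - 135*(-139)*158) + 33500 = (-56 + 2964870) + 33500 = 2964814 + 33500 = 2998314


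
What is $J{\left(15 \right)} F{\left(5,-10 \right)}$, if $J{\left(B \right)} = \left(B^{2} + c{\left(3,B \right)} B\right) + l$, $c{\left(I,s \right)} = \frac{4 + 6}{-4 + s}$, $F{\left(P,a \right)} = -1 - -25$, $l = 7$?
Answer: $\frac{64848}{11} \approx 5895.3$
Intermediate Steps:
$F{\left(P,a \right)} = 24$ ($F{\left(P,a \right)} = -1 + 25 = 24$)
$c{\left(I,s \right)} = \frac{10}{-4 + s}$
$J{\left(B \right)} = 7 + B^{2} + \frac{10 B}{-4 + B}$ ($J{\left(B \right)} = \left(B^{2} + \frac{10}{-4 + B} B\right) + 7 = \left(B^{2} + \frac{10 B}{-4 + B}\right) + 7 = 7 + B^{2} + \frac{10 B}{-4 + B}$)
$J{\left(15 \right)} F{\left(5,-10 \right)} = \frac{10 \cdot 15 + \left(-4 + 15\right) \left(7 + 15^{2}\right)}{-4 + 15} \cdot 24 = \frac{150 + 11 \left(7 + 225\right)}{11} \cdot 24 = \frac{150 + 11 \cdot 232}{11} \cdot 24 = \frac{150 + 2552}{11} \cdot 24 = \frac{1}{11} \cdot 2702 \cdot 24 = \frac{2702}{11} \cdot 24 = \frac{64848}{11}$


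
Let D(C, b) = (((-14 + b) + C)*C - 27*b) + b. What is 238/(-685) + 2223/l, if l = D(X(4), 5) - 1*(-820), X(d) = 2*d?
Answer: 1360439/467170 ≈ 2.9121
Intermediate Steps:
D(C, b) = -26*b + C*(-14 + C + b) (D(C, b) = ((-14 + C + b)*C - 27*b) + b = (C*(-14 + C + b) - 27*b) + b = (-27*b + C*(-14 + C + b)) + b = -26*b + C*(-14 + C + b))
l = 682 (l = ((2*4)² - 26*5 - 28*4 + (2*4)*5) - 1*(-820) = (8² - 130 - 14*8 + 8*5) + 820 = (64 - 130 - 112 + 40) + 820 = -138 + 820 = 682)
238/(-685) + 2223/l = 238/(-685) + 2223/682 = 238*(-1/685) + 2223*(1/682) = -238/685 + 2223/682 = 1360439/467170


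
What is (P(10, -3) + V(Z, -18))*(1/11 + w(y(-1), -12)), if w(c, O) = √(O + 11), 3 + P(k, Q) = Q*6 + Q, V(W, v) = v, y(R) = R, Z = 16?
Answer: -42/11 - 42*I ≈ -3.8182 - 42.0*I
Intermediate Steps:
P(k, Q) = -3 + 7*Q (P(k, Q) = -3 + (Q*6 + Q) = -3 + (6*Q + Q) = -3 + 7*Q)
w(c, O) = √(11 + O)
(P(10, -3) + V(Z, -18))*(1/11 + w(y(-1), -12)) = ((-3 + 7*(-3)) - 18)*(1/11 + √(11 - 12)) = ((-3 - 21) - 18)*(1/11 + √(-1)) = (-24 - 18)*(1/11 + I) = -42*(1/11 + I) = -42/11 - 42*I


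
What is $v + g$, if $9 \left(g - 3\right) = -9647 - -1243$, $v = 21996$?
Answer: $\frac{189587}{9} \approx 21065.0$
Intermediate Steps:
$g = - \frac{8377}{9}$ ($g = 3 + \frac{-9647 - -1243}{9} = 3 + \frac{-9647 + 1243}{9} = 3 + \frac{1}{9} \left(-8404\right) = 3 - \frac{8404}{9} = - \frac{8377}{9} \approx -930.78$)
$v + g = 21996 - \frac{8377}{9} = \frac{189587}{9}$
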